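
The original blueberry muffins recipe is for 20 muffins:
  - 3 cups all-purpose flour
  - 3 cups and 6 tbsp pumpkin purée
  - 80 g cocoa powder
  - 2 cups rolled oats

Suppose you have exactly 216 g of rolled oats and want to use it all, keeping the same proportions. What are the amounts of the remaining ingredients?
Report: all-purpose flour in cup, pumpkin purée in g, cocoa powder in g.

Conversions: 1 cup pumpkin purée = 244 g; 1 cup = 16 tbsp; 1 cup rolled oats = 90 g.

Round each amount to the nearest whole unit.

The original recipe has 180 g of rolled oats, so the scaling factor is 216 ÷ 180 = 6/5 = 1.2.
all-purpose flour: 3 cup × 6/5 ≈ 4 cup
pumpkin purée: (3 cup + 6 tbsp = 3.375 cup) × 6/5 × 244 g/cup ≈ 988 g
cocoa powder: 80 g × 6/5 = 96 g

all-purpose flour: 4 cup; pumpkin purée: 988 g; cocoa powder: 96 g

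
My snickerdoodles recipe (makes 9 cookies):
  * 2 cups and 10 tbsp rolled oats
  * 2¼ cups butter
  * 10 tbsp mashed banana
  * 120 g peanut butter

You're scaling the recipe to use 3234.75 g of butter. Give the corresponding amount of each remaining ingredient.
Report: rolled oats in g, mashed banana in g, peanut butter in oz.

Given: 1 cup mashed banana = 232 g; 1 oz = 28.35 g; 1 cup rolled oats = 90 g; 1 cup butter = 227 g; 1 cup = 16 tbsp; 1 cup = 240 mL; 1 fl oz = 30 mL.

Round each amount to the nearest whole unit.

The original recipe has 510.75 g of butter, so the scaling factor is 3234.75 ÷ 510.75 = 19/3.
rolled oats: (2 cup + 10 tbsp = 2.625 cup) × 19/3 × 90 g/cup ≈ 1496 g
mashed banana: 10 tbsp × 19/3 ÷ 16 tbsp/cup × 232 g/cup ≈ 918 g
peanut butter: 120 g × 19/3 ÷ 28.35 g/oz ≈ 27 oz

rolled oats: 1496 g; mashed banana: 918 g; peanut butter: 27 oz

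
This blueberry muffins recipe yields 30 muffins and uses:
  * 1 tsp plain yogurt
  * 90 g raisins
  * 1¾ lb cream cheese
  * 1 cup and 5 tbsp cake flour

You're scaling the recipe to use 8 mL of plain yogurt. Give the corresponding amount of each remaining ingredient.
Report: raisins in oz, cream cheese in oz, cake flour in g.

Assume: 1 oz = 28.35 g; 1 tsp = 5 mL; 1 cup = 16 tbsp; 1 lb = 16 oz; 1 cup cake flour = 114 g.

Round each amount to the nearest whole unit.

raisins: 5 oz; cream cheese: 45 oz; cake flour: 239 g

The original recipe has 5 mL of plain yogurt, so the scaling factor is 8 ÷ 5 = 8/5 = 1.6.
raisins: 90 g × 8/5 ÷ 28.35 g/oz ≈ 5 oz
cream cheese: 1.75 lb × 8/5 × 16 oz/lb ≈ 45 oz
cake flour: (1 cup + 5 tbsp = 1.3125 cup) × 8/5 × 114 g/cup ≈ 239 g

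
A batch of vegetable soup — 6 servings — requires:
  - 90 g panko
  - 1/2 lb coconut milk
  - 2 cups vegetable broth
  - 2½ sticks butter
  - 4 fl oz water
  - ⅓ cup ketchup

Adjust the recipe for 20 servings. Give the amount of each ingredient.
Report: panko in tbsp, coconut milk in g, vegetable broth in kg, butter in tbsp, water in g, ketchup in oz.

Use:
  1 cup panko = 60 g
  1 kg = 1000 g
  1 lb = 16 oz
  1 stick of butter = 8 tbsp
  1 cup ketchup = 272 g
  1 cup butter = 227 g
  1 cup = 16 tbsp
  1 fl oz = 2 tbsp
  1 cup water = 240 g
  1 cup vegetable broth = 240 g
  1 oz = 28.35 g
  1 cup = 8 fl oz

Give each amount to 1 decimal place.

panko: 80.0 tbsp; coconut milk: 756.0 g; vegetable broth: 1.6 kg; butter: 66.7 tbsp; water: 400.0 g; ketchup: 10.7 oz

Scaling factor: 20/6 = 10/3.
panko: 90 g × 10/3 ÷ 60 g/cup × 16 tbsp/cup = 80.0 tbsp
coconut milk: 0.5 lb × 10/3 × 16 oz/lb × 28.35 g/oz = 756.0 g
vegetable broth: 2 cup × 10/3 × 240 g/cup ÷ 1000 g/kg = 1.6 kg
butter: 2.5 stick × 10/3 × 8 tbsp/stick ≈ 66.7 tbsp
water: 4 fl oz × 10/3 ÷ 8 fl oz/cup × 240 g/cup = 400.0 g
ketchup: 1/3 cup × 10/3 × 272 g/cup ÷ 28.35 g/oz ≈ 10.7 oz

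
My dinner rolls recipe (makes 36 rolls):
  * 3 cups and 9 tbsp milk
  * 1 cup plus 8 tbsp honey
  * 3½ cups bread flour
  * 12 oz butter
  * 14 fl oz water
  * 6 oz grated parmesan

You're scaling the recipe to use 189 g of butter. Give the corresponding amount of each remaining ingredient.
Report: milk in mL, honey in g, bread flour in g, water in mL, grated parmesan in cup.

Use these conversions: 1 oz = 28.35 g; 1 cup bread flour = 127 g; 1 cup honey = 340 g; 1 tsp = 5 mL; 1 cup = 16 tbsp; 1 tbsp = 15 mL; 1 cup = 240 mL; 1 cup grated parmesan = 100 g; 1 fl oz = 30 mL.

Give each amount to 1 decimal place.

The original recipe has 340.2 g of butter, so the scaling factor is 189 ÷ 340.2 = 5/9.
milk: (3 cup + 9 tbsp = 3.5625 cup) × 5/9 × 240 mL/cup = 475.0 mL
honey: (1 cup + 8 tbsp = 1.5 cup) × 5/9 × 340 g/cup ≈ 283.3 g
bread flour: 3.5 cup × 5/9 × 127 g/cup ≈ 246.9 g
water: 14 fl oz × 5/9 × 30 mL/fl oz ≈ 233.3 mL
grated parmesan: 6 oz × 5/9 × 28.35 g/oz ÷ 100 g/cup ≈ 0.9 cup

milk: 475.0 mL; honey: 283.3 g; bread flour: 246.9 g; water: 233.3 mL; grated parmesan: 0.9 cup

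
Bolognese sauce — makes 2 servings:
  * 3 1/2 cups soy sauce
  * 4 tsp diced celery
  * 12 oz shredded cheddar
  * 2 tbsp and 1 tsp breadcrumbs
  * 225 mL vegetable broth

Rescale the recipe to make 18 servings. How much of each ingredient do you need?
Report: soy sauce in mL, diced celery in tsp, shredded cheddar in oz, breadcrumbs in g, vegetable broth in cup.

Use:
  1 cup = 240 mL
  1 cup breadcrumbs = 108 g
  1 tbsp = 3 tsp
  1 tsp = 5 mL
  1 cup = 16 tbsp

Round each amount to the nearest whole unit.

soy sauce: 7560 mL; diced celery: 36 tsp; shredded cheddar: 108 oz; breadcrumbs: 142 g; vegetable broth: 8 cup

Scaling factor: 18/2 = 9.
soy sauce: 3.5 cup × 9 × 240 mL/cup = 7560 mL
diced celery: 4 tsp × 9 = 36 tsp
shredded cheddar: 12 oz × 9 = 108 oz
breadcrumbs: (2 tbsp + 1 tsp = 7/3 tbsp) × 9 ÷ 16 tbsp/cup × 108 g/cup ≈ 142 g
vegetable broth: 225 mL × 9 ÷ 240 mL/cup ≈ 8 cup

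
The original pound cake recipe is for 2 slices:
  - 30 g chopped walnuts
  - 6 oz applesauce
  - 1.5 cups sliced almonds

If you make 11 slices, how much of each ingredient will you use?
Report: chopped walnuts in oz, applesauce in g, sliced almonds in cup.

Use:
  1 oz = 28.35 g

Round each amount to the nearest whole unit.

chopped walnuts: 6 oz; applesauce: 936 g; sliced almonds: 8 cup

Scaling factor: 11/2 = 5.5.
chopped walnuts: 30 g × 11/2 ÷ 28.35 g/oz ≈ 6 oz
applesauce: 6 oz × 11/2 × 28.35 g/oz ≈ 936 g
sliced almonds: 1.5 cup × 11/2 ≈ 8 cup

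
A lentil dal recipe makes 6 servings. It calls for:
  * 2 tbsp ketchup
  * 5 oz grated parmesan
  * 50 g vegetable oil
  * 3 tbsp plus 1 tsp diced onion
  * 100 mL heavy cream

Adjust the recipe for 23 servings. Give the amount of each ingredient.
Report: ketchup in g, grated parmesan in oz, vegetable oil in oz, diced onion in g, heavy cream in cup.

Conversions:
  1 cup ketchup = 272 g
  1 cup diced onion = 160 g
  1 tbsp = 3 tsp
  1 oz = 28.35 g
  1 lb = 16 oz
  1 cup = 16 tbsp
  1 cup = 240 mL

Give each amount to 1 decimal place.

Scaling factor: 23/6.
ketchup: 2 tbsp × 23/6 ÷ 16 tbsp/cup × 272 g/cup ≈ 130.3 g
grated parmesan: 5 oz × 23/6 ≈ 19.2 oz
vegetable oil: 50 g × 23/6 ÷ 28.35 g/oz ≈ 6.8 oz
diced onion: (3 tbsp + 1 tsp = 10/3 tbsp) × 23/6 ÷ 16 tbsp/cup × 160 g/cup ≈ 127.8 g
heavy cream: 100 mL × 23/6 ÷ 240 mL/cup ≈ 1.6 cup

ketchup: 130.3 g; grated parmesan: 19.2 oz; vegetable oil: 6.8 oz; diced onion: 127.8 g; heavy cream: 1.6 cup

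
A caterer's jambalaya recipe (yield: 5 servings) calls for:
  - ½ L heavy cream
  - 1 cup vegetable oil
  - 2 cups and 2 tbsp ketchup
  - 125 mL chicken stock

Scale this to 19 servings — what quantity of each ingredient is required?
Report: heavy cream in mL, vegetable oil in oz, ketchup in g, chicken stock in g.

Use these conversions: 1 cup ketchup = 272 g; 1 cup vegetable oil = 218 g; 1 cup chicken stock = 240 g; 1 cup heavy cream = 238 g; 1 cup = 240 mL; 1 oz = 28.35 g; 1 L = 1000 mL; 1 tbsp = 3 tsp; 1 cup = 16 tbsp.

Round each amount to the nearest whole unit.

Scaling factor: 19/5 = 3.8.
heavy cream: 0.5 L × 19/5 × 1000 mL/L = 1900 mL
vegetable oil: 1 cup × 19/5 × 218 g/cup ÷ 28.35 g/oz ≈ 29 oz
ketchup: (2 cup + 2 tbsp = 2.125 cup) × 19/5 × 272 g/cup ≈ 2196 g
chicken stock: 125 mL × 19/5 ÷ 240 mL/cup × 240 g/cup = 475 g

heavy cream: 1900 mL; vegetable oil: 29 oz; ketchup: 2196 g; chicken stock: 475 g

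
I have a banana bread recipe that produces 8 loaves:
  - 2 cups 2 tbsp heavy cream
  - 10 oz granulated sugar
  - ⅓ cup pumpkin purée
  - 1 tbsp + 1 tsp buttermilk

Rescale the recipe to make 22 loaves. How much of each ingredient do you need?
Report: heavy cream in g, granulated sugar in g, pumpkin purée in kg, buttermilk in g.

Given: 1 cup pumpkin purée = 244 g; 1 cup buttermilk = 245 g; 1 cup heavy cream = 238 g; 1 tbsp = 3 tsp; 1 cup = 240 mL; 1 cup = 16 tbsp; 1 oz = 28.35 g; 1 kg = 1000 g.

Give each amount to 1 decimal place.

heavy cream: 1390.8 g; granulated sugar: 779.6 g; pumpkin purée: 0.2 kg; buttermilk: 56.1 g

Scaling factor: 22/8 = 11/4 = 2.75.
heavy cream: (2 cup + 2 tbsp = 2.125 cup) × 11/4 × 238 g/cup ≈ 1390.8 g
granulated sugar: 10 oz × 11/4 × 28.35 g/oz ≈ 779.6 g
pumpkin purée: 1/3 cup × 11/4 × 244 g/cup ÷ 1000 g/kg ≈ 0.2 kg
buttermilk: (1 tbsp + 1 tsp = 4/3 tbsp) × 11/4 ÷ 16 tbsp/cup × 245 g/cup ≈ 56.1 g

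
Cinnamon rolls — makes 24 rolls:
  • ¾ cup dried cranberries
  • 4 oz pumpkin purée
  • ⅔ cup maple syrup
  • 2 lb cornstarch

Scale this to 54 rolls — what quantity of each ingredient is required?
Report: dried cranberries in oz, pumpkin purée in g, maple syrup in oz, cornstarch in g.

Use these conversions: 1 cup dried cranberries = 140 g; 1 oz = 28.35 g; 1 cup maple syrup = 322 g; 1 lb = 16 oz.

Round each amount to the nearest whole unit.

dried cranberries: 8 oz; pumpkin purée: 255 g; maple syrup: 17 oz; cornstarch: 2041 g

Scaling factor: 54/24 = 9/4 = 2.25.
dried cranberries: 0.75 cup × 9/4 × 140 g/cup ÷ 28.35 g/oz ≈ 8 oz
pumpkin purée: 4 oz × 9/4 × 28.35 g/oz ≈ 255 g
maple syrup: 2/3 cup × 9/4 × 322 g/cup ÷ 28.35 g/oz ≈ 17 oz
cornstarch: 2 lb × 9/4 × 16 oz/lb × 28.35 g/oz ≈ 2041 g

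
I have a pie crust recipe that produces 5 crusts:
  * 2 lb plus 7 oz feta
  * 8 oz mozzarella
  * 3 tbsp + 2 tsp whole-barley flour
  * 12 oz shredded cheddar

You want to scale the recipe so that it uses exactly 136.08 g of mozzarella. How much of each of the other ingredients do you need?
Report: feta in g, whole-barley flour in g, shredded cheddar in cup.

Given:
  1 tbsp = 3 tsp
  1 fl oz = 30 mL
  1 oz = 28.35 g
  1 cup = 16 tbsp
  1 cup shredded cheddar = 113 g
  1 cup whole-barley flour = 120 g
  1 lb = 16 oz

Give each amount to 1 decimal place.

The original recipe has 226.8 g of mozzarella, so the scaling factor is 136.08 ÷ 226.8 = 3/5 = 0.6.
feta: (2 lb + 7 oz = 2.4375 lb) × 3/5 × 16 oz/lb × 28.35 g/oz ≈ 663.4 g
whole-barley flour: (3 tbsp + 2 tsp = 11/3 tbsp) × 3/5 ÷ 16 tbsp/cup × 120 g/cup = 16.5 g
shredded cheddar: 12 oz × 3/5 × 28.35 g/oz ÷ 113 g/cup ≈ 1.8 cup

feta: 663.4 g; whole-barley flour: 16.5 g; shredded cheddar: 1.8 cup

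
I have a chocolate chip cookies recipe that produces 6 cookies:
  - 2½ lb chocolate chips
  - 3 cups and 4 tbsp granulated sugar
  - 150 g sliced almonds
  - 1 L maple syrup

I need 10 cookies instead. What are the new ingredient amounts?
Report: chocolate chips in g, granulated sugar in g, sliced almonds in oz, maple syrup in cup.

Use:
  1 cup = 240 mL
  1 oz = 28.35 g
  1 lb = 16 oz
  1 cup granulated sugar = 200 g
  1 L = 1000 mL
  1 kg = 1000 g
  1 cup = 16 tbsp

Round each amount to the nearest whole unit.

Scaling factor: 10/6 = 5/3.
chocolate chips: 2.5 lb × 5/3 × 16 oz/lb × 28.35 g/oz = 1890 g
granulated sugar: (3 cup + 4 tbsp = 3.25 cup) × 5/3 × 200 g/cup ≈ 1083 g
sliced almonds: 150 g × 5/3 ÷ 28.35 g/oz ≈ 9 oz
maple syrup: 1 L × 5/3 × 1000 mL/L ÷ 240 mL/cup ≈ 7 cup

chocolate chips: 1890 g; granulated sugar: 1083 g; sliced almonds: 9 oz; maple syrup: 7 cup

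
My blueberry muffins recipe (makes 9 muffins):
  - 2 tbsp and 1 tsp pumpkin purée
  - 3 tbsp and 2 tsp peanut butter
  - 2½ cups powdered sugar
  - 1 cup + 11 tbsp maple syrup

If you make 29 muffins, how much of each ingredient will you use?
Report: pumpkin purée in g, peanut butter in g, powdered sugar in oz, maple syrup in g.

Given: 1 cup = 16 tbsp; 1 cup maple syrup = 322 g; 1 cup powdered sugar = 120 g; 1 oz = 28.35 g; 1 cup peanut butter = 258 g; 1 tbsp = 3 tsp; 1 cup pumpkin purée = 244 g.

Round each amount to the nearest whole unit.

Scaling factor: 29/9.
pumpkin purée: (2 tbsp + 1 tsp = 7/3 tbsp) × 29/9 ÷ 16 tbsp/cup × 244 g/cup ≈ 115 g
peanut butter: (3 tbsp + 2 tsp = 11/3 tbsp) × 29/9 ÷ 16 tbsp/cup × 258 g/cup ≈ 191 g
powdered sugar: 2.5 cup × 29/9 × 120 g/cup ÷ 28.35 g/oz ≈ 34 oz
maple syrup: (1 cup + 11 tbsp = 1.6875 cup) × 29/9 × 322 g/cup ≈ 1751 g

pumpkin purée: 115 g; peanut butter: 191 g; powdered sugar: 34 oz; maple syrup: 1751 g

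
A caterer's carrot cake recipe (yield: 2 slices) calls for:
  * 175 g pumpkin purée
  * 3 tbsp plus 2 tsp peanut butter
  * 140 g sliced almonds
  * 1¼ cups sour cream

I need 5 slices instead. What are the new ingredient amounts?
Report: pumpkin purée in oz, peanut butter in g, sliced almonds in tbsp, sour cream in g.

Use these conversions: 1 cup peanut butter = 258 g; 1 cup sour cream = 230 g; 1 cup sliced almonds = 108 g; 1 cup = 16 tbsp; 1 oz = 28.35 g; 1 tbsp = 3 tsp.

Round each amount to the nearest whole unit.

pumpkin purée: 15 oz; peanut butter: 148 g; sliced almonds: 52 tbsp; sour cream: 719 g

Scaling factor: 5/2 = 2.5.
pumpkin purée: 175 g × 5/2 ÷ 28.35 g/oz ≈ 15 oz
peanut butter: (3 tbsp + 2 tsp = 11/3 tbsp) × 5/2 ÷ 16 tbsp/cup × 258 g/cup ≈ 148 g
sliced almonds: 140 g × 5/2 ÷ 108 g/cup × 16 tbsp/cup ≈ 52 tbsp
sour cream: 1.25 cup × 5/2 × 230 g/cup ≈ 719 g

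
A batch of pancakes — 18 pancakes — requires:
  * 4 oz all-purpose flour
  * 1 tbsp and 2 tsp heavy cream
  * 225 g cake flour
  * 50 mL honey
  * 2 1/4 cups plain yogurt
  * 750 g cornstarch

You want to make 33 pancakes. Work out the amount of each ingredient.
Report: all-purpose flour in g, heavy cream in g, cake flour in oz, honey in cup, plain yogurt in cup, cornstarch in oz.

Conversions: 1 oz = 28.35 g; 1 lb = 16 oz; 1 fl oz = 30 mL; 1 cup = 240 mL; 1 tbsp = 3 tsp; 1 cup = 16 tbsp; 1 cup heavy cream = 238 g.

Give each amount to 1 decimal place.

all-purpose flour: 207.9 g; heavy cream: 45.5 g; cake flour: 14.6 oz; honey: 0.4 cup; plain yogurt: 4.1 cup; cornstarch: 48.5 oz

Scaling factor: 33/18 = 11/6.
all-purpose flour: 4 oz × 11/6 × 28.35 g/oz = 207.9 g
heavy cream: (1 tbsp + 2 tsp = 5/3 tbsp) × 11/6 ÷ 16 tbsp/cup × 238 g/cup ≈ 45.5 g
cake flour: 225 g × 11/6 ÷ 28.35 g/oz ≈ 14.6 oz
honey: 50 mL × 11/6 ÷ 240 mL/cup ≈ 0.4 cup
plain yogurt: 2.25 cup × 11/6 ≈ 4.1 cup
cornstarch: 750 g × 11/6 ÷ 28.35 g/oz ≈ 48.5 oz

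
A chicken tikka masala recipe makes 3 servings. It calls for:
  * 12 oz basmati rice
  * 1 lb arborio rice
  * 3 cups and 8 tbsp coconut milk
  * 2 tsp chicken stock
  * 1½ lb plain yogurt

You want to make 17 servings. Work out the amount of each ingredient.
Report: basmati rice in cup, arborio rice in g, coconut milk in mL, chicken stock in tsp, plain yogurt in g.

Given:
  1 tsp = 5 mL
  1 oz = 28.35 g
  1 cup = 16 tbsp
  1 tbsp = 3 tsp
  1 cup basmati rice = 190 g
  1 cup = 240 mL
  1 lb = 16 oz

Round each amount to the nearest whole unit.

basmati rice: 10 cup; arborio rice: 2570 g; coconut milk: 4760 mL; chicken stock: 11 tsp; plain yogurt: 3856 g

Scaling factor: 17/3.
basmati rice: 12 oz × 17/3 × 28.35 g/oz ÷ 190 g/cup ≈ 10 cup
arborio rice: 1 lb × 17/3 × 16 oz/lb × 28.35 g/oz ≈ 2570 g
coconut milk: (3 cup + 8 tbsp = 3.5 cup) × 17/3 × 240 mL/cup = 4760 mL
chicken stock: 2 tsp × 17/3 ≈ 11 tsp
plain yogurt: 1.5 lb × 17/3 × 16 oz/lb × 28.35 g/oz ≈ 3856 g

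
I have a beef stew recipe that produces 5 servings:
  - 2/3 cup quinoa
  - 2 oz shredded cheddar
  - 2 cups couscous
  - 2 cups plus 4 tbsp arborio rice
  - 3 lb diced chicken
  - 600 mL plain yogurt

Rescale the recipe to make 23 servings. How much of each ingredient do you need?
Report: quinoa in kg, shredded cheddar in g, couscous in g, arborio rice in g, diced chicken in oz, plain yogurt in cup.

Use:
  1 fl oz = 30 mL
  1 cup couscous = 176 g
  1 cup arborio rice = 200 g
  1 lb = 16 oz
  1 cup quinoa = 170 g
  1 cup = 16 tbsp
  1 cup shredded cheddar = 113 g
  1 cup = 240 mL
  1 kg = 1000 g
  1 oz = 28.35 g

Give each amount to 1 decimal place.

quinoa: 0.5 kg; shredded cheddar: 260.8 g; couscous: 1619.2 g; arborio rice: 2070.0 g; diced chicken: 220.8 oz; plain yogurt: 11.5 cup

Scaling factor: 23/5 = 4.6.
quinoa: 2/3 cup × 23/5 × 170 g/cup ÷ 1000 g/kg ≈ 0.5 kg
shredded cheddar: 2 oz × 23/5 × 28.35 g/oz ≈ 260.8 g
couscous: 2 cup × 23/5 × 176 g/cup = 1619.2 g
arborio rice: (2 cup + 4 tbsp = 2.25 cup) × 23/5 × 200 g/cup = 2070.0 g
diced chicken: 3 lb × 23/5 × 16 oz/lb = 220.8 oz
plain yogurt: 600 mL × 23/5 ÷ 240 mL/cup = 11.5 cup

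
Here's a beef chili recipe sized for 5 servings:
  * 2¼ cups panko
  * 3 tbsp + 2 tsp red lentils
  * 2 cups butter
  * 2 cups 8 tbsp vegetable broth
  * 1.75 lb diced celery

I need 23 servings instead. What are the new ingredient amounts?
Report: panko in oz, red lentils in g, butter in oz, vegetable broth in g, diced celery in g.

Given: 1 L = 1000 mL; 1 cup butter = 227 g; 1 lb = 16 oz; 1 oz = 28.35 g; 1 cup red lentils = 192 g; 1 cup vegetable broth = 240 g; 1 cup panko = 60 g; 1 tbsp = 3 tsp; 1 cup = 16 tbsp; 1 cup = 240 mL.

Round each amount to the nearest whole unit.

panko: 22 oz; red lentils: 202 g; butter: 74 oz; vegetable broth: 2760 g; diced celery: 3651 g

Scaling factor: 23/5 = 4.6.
panko: 2.25 cup × 23/5 × 60 g/cup ÷ 28.35 g/oz ≈ 22 oz
red lentils: (3 tbsp + 2 tsp = 11/3 tbsp) × 23/5 ÷ 16 tbsp/cup × 192 g/cup ≈ 202 g
butter: 2 cup × 23/5 × 227 g/cup ÷ 28.35 g/oz ≈ 74 oz
vegetable broth: (2 cup + 8 tbsp = 2.5 cup) × 23/5 × 240 g/cup = 2760 g
diced celery: 1.75 lb × 23/5 × 16 oz/lb × 28.35 g/oz ≈ 3651 g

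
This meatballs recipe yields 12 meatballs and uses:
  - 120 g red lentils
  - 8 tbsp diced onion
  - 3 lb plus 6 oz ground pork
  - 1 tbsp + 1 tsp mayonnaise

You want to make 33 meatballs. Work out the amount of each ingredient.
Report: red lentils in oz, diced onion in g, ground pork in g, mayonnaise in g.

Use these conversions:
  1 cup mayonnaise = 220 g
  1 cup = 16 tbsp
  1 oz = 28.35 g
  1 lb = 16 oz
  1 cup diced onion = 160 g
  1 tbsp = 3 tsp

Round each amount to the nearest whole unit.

red lentils: 12 oz; diced onion: 220 g; ground pork: 4210 g; mayonnaise: 50 g

Scaling factor: 33/12 = 11/4 = 2.75.
red lentils: 120 g × 11/4 ÷ 28.35 g/oz ≈ 12 oz
diced onion: 8 tbsp × 11/4 ÷ 16 tbsp/cup × 160 g/cup = 220 g
ground pork: (3 lb + 6 oz = 3.375 lb) × 11/4 × 16 oz/lb × 28.35 g/oz ≈ 4210 g
mayonnaise: (1 tbsp + 1 tsp = 4/3 tbsp) × 11/4 ÷ 16 tbsp/cup × 220 g/cup ≈ 50 g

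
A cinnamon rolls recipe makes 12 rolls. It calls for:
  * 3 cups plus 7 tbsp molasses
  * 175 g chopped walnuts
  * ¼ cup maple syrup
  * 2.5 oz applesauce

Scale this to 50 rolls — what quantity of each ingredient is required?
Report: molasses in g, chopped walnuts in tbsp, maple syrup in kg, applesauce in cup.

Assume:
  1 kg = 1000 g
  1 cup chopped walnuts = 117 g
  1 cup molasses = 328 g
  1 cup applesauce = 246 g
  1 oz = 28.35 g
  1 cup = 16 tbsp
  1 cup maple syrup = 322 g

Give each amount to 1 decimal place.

molasses: 4697.9 g; chopped walnuts: 99.7 tbsp; maple syrup: 0.3 kg; applesauce: 1.2 cup

Scaling factor: 50/12 = 25/6.
molasses: (3 cup + 7 tbsp = 3.4375 cup) × 25/6 × 328 g/cup ≈ 4697.9 g
chopped walnuts: 175 g × 25/6 ÷ 117 g/cup × 16 tbsp/cup ≈ 99.7 tbsp
maple syrup: 0.25 cup × 25/6 × 322 g/cup ÷ 1000 g/kg ≈ 0.3 kg
applesauce: 2.5 oz × 25/6 × 28.35 g/oz ÷ 246 g/cup ≈ 1.2 cup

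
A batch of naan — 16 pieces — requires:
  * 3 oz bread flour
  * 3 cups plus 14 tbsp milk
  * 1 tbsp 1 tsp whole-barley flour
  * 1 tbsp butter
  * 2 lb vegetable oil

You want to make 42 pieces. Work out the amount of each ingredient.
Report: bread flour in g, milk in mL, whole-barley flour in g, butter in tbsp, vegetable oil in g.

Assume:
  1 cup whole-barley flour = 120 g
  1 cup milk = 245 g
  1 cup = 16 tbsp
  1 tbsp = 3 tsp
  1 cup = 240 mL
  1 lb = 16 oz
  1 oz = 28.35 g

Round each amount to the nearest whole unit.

Scaling factor: 42/16 = 21/8 = 2.625.
bread flour: 3 oz × 21/8 × 28.35 g/oz ≈ 223 g
milk: (3 cup + 14 tbsp = 3.875 cup) × 21/8 × 240 mL/cup ≈ 2441 mL
whole-barley flour: (1 tbsp + 1 tsp = 4/3 tbsp) × 21/8 ÷ 16 tbsp/cup × 120 g/cup ≈ 26 g
butter: 1 tbsp × 21/8 ≈ 3 tbsp
vegetable oil: 2 lb × 21/8 × 16 oz/lb × 28.35 g/oz ≈ 2381 g

bread flour: 223 g; milk: 2441 mL; whole-barley flour: 26 g; butter: 3 tbsp; vegetable oil: 2381 g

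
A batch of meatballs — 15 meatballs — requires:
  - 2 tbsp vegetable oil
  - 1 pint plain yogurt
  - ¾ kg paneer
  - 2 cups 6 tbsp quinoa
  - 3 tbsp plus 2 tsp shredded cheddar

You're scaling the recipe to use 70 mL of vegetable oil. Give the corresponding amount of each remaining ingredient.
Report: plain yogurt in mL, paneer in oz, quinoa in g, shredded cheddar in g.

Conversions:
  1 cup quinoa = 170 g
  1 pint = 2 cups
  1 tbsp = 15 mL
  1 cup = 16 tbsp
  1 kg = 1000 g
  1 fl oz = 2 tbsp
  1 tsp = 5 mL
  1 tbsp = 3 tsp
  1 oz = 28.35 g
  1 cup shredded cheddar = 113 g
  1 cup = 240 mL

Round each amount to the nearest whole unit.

The original recipe has 30 mL of vegetable oil, so the scaling factor is 70 ÷ 30 = 7/3.
plain yogurt: 1 pint × 7/3 × 2 cup/pint × 240 mL/cup = 1120 mL
paneer: 0.75 kg × 7/3 × 1000 g/kg ÷ 28.35 g/oz ≈ 62 oz
quinoa: (2 cup + 6 tbsp = 2.375 cup) × 7/3 × 170 g/cup ≈ 942 g
shredded cheddar: (3 tbsp + 2 tsp = 11/3 tbsp) × 7/3 ÷ 16 tbsp/cup × 113 g/cup ≈ 60 g

plain yogurt: 1120 mL; paneer: 62 oz; quinoa: 942 g; shredded cheddar: 60 g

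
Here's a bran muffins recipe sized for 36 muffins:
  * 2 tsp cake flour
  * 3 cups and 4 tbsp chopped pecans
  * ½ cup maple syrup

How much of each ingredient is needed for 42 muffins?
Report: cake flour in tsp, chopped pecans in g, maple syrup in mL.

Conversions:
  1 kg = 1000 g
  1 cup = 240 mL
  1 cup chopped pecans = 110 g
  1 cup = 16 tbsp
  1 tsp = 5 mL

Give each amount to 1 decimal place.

Scaling factor: 42/36 = 7/6.
cake flour: 2 tsp × 7/6 ≈ 2.3 tsp
chopped pecans: (3 cup + 4 tbsp = 3.25 cup) × 7/6 × 110 g/cup ≈ 417.1 g
maple syrup: 0.5 cup × 7/6 × 240 mL/cup = 140.0 mL

cake flour: 2.3 tsp; chopped pecans: 417.1 g; maple syrup: 140.0 mL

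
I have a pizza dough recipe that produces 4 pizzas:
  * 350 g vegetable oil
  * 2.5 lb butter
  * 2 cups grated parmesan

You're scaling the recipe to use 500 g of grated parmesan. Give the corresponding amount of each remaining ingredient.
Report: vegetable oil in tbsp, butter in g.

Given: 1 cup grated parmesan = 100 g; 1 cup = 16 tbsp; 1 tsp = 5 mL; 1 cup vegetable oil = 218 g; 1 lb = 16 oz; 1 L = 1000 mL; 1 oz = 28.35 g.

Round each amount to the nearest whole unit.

vegetable oil: 64 tbsp; butter: 2835 g

The original recipe has 200 g of grated parmesan, so the scaling factor is 500 ÷ 200 = 5/2 = 2.5.
vegetable oil: 350 g × 5/2 ÷ 218 g/cup × 16 tbsp/cup ≈ 64 tbsp
butter: 2.5 lb × 5/2 × 16 oz/lb × 28.35 g/oz = 2835 g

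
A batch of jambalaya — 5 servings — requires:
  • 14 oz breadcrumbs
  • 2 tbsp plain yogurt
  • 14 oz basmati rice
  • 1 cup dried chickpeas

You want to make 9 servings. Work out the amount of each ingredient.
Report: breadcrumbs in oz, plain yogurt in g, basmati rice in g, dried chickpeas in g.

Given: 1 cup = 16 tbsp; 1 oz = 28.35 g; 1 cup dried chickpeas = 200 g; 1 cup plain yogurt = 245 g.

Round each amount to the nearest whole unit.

breadcrumbs: 25 oz; plain yogurt: 55 g; basmati rice: 714 g; dried chickpeas: 360 g

Scaling factor: 9/5 = 1.8.
breadcrumbs: 14 oz × 9/5 ≈ 25 oz
plain yogurt: 2 tbsp × 9/5 ÷ 16 tbsp/cup × 245 g/cup ≈ 55 g
basmati rice: 14 oz × 9/5 × 28.35 g/oz ≈ 714 g
dried chickpeas: 1 cup × 9/5 × 200 g/cup = 360 g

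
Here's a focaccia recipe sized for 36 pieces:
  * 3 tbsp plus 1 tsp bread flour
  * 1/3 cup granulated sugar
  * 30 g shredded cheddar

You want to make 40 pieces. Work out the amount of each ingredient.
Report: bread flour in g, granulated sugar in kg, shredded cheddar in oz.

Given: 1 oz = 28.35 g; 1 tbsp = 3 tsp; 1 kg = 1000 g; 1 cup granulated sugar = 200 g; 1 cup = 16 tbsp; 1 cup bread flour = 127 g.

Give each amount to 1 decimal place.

bread flour: 29.4 g; granulated sugar: 0.1 kg; shredded cheddar: 1.2 oz

Scaling factor: 40/36 = 10/9.
bread flour: (3 tbsp + 1 tsp = 10/3 tbsp) × 10/9 ÷ 16 tbsp/cup × 127 g/cup ≈ 29.4 g
granulated sugar: 1/3 cup × 10/9 × 200 g/cup ÷ 1000 g/kg ≈ 0.1 kg
shredded cheddar: 30 g × 10/9 ÷ 28.35 g/oz ≈ 1.2 oz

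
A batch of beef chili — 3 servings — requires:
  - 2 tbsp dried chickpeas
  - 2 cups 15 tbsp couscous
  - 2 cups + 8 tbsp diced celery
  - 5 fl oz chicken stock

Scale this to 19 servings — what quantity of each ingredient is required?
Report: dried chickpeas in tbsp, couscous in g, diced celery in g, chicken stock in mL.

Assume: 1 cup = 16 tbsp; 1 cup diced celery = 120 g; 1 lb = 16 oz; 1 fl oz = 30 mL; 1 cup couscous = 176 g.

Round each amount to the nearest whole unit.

dried chickpeas: 13 tbsp; couscous: 3274 g; diced celery: 1900 g; chicken stock: 950 mL

Scaling factor: 19/3.
dried chickpeas: 2 tbsp × 19/3 ≈ 13 tbsp
couscous: (2 cup + 15 tbsp = 2.9375 cup) × 19/3 × 176 g/cup ≈ 3274 g
diced celery: (2 cup + 8 tbsp = 2.5 cup) × 19/3 × 120 g/cup = 1900 g
chicken stock: 5 fl oz × 19/3 × 30 mL/fl oz = 950 mL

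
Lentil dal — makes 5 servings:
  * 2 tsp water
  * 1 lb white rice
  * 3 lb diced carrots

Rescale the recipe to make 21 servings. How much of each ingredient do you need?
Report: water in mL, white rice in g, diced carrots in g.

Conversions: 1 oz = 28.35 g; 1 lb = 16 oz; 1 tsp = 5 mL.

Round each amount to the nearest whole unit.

water: 42 mL; white rice: 1905 g; diced carrots: 5715 g

Scaling factor: 21/5 = 4.2.
water: 2 tsp × 21/5 × 5 mL/tsp = 42 mL
white rice: 1 lb × 21/5 × 16 oz/lb × 28.35 g/oz ≈ 1905 g
diced carrots: 3 lb × 21/5 × 16 oz/lb × 28.35 g/oz ≈ 5715 g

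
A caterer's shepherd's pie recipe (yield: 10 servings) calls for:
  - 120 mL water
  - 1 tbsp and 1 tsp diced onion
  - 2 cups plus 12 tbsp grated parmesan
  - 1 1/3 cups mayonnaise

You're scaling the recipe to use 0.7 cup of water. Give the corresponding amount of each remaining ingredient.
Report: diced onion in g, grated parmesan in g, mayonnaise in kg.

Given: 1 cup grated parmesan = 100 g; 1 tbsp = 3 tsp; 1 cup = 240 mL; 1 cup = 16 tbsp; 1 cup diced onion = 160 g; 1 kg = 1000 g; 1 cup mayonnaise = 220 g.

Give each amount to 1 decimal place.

diced onion: 18.7 g; grated parmesan: 385.0 g; mayonnaise: 0.4 kg

The original recipe has 0.5 cup of water, so the scaling factor is 0.7 ÷ 0.5 = 7/5 = 1.4.
diced onion: (1 tbsp + 1 tsp = 4/3 tbsp) × 7/5 ÷ 16 tbsp/cup × 160 g/cup ≈ 18.7 g
grated parmesan: (2 cup + 12 tbsp = 2.75 cup) × 7/5 × 100 g/cup = 385.0 g
mayonnaise: 4/3 cup × 7/5 × 220 g/cup ÷ 1000 g/kg ≈ 0.4 kg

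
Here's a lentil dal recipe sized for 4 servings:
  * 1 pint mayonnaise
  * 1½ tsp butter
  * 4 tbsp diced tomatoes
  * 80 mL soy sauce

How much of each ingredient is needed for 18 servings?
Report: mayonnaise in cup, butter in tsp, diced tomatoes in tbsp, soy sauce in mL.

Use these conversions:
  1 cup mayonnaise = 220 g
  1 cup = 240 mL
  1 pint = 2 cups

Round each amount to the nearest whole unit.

mayonnaise: 9 cup; butter: 7 tsp; diced tomatoes: 18 tbsp; soy sauce: 360 mL

Scaling factor: 18/4 = 9/2 = 4.5.
mayonnaise: 1 pint × 9/2 × 2 cup/pint = 9 cup
butter: 1.5 tsp × 9/2 ≈ 7 tsp
diced tomatoes: 4 tbsp × 9/2 = 18 tbsp
soy sauce: 80 mL × 9/2 = 360 mL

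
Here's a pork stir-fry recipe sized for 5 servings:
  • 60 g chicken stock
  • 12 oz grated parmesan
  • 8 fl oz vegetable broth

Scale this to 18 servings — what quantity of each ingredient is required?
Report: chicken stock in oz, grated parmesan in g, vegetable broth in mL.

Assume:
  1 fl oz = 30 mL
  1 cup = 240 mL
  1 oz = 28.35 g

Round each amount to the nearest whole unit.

Scaling factor: 18/5 = 3.6.
chicken stock: 60 g × 18/5 ÷ 28.35 g/oz ≈ 8 oz
grated parmesan: 12 oz × 18/5 × 28.35 g/oz ≈ 1225 g
vegetable broth: 8 fl oz × 18/5 × 30 mL/fl oz = 864 mL

chicken stock: 8 oz; grated parmesan: 1225 g; vegetable broth: 864 mL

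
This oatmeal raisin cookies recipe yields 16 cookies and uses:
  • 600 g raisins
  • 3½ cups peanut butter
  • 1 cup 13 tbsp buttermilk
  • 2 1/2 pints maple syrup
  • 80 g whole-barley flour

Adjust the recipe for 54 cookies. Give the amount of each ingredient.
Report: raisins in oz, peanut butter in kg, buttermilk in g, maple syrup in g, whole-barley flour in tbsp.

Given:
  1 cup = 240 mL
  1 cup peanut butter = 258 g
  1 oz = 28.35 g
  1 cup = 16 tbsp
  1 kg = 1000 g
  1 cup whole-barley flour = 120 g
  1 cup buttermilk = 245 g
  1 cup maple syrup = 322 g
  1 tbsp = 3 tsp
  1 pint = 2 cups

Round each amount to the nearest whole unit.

Scaling factor: 54/16 = 27/8 = 3.375.
raisins: 600 g × 27/8 ÷ 28.35 g/oz ≈ 71 oz
peanut butter: 3.5 cup × 27/8 × 258 g/cup ÷ 1000 g/kg ≈ 3 kg
buttermilk: (1 cup + 13 tbsp = 1.8125 cup) × 27/8 × 245 g/cup ≈ 1499 g
maple syrup: 2.5 pint × 27/8 × 2 cup/pint × 322 g/cup ≈ 5434 g
whole-barley flour: 80 g × 27/8 ÷ 120 g/cup × 16 tbsp/cup = 36 tbsp

raisins: 71 oz; peanut butter: 3 kg; buttermilk: 1499 g; maple syrup: 5434 g; whole-barley flour: 36 tbsp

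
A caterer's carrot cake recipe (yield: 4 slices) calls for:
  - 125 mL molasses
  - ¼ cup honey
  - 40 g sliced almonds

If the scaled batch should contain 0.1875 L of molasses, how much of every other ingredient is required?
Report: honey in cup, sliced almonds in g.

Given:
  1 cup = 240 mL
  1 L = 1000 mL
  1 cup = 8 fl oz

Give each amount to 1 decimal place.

The original recipe has 0.125 L of molasses, so the scaling factor is 0.1875 ÷ 0.125 = 3/2 = 1.5.
honey: 0.25 cup × 3/2 ≈ 0.4 cup
sliced almonds: 40 g × 3/2 = 60.0 g

honey: 0.4 cup; sliced almonds: 60.0 g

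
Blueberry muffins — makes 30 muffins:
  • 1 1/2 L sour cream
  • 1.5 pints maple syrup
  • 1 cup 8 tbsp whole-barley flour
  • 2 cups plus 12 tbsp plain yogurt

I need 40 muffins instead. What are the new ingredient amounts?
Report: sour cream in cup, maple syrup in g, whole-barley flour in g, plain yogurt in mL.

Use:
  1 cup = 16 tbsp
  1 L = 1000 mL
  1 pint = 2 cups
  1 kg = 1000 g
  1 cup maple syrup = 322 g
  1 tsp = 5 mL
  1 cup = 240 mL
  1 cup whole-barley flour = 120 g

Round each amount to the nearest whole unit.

sour cream: 8 cup; maple syrup: 1288 g; whole-barley flour: 240 g; plain yogurt: 880 mL

Scaling factor: 40/30 = 4/3.
sour cream: 1.5 L × 4/3 × 1000 mL/L ÷ 240 mL/cup ≈ 8 cup
maple syrup: 1.5 pint × 4/3 × 2 cup/pint × 322 g/cup = 1288 g
whole-barley flour: (1 cup + 8 tbsp = 1.5 cup) × 4/3 × 120 g/cup = 240 g
plain yogurt: (2 cup + 12 tbsp = 2.75 cup) × 4/3 × 240 mL/cup = 880 mL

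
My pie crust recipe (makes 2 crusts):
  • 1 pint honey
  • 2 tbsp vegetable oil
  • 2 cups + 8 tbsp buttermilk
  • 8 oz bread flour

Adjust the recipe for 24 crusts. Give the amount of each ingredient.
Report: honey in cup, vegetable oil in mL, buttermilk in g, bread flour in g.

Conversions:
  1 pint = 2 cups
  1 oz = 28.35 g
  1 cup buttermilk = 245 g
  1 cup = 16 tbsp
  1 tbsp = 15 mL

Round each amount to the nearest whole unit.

Scaling factor: 24/2 = 12.
honey: 1 pint × 12 × 2 cup/pint = 24 cup
vegetable oil: 2 tbsp × 12 × 15 mL/tbsp = 360 mL
buttermilk: (2 cup + 8 tbsp = 2.5 cup) × 12 × 245 g/cup = 7350 g
bread flour: 8 oz × 12 × 28.35 g/oz ≈ 2722 g

honey: 24 cup; vegetable oil: 360 mL; buttermilk: 7350 g; bread flour: 2722 g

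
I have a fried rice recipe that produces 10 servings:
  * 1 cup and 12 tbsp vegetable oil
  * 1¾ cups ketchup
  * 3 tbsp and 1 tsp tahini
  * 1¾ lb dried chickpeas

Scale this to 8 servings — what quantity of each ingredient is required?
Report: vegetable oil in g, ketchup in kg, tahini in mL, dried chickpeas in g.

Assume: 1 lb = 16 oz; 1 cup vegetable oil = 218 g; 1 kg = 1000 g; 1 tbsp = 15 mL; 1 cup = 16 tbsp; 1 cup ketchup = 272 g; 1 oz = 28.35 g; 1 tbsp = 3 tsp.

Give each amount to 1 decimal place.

vegetable oil: 305.2 g; ketchup: 0.4 kg; tahini: 40.0 mL; dried chickpeas: 635.0 g

Scaling factor: 8/10 = 4/5 = 0.8.
vegetable oil: (1 cup + 12 tbsp = 1.75 cup) × 4/5 × 218 g/cup = 305.2 g
ketchup: 1.75 cup × 4/5 × 272 g/cup ÷ 1000 g/kg ≈ 0.4 kg
tahini: (3 tbsp + 1 tsp = 10/3 tbsp) × 4/5 × 15 mL/tbsp = 40.0 mL
dried chickpeas: 1.75 lb × 4/5 × 16 oz/lb × 28.35 g/oz ≈ 635.0 g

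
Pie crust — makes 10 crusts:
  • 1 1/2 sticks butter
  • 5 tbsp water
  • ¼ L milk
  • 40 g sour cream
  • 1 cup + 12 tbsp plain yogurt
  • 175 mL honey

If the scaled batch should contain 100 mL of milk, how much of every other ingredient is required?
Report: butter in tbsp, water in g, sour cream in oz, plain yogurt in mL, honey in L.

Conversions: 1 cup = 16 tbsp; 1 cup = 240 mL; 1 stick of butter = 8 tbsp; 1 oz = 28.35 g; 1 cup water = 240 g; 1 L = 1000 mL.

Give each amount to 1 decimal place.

The original recipe has 250 mL of milk, so the scaling factor is 100 ÷ 250 = 2/5 = 0.4.
butter: 1.5 stick × 2/5 × 8 tbsp/stick = 4.8 tbsp
water: 5 tbsp × 2/5 ÷ 16 tbsp/cup × 240 g/cup = 30.0 g
sour cream: 40 g × 2/5 ÷ 28.35 g/oz ≈ 0.6 oz
plain yogurt: (1 cup + 12 tbsp = 1.75 cup) × 2/5 × 240 mL/cup = 168.0 mL
honey: 175 mL × 2/5 ÷ 1000 mL/L ≈ 0.1 L

butter: 4.8 tbsp; water: 30.0 g; sour cream: 0.6 oz; plain yogurt: 168.0 mL; honey: 0.1 L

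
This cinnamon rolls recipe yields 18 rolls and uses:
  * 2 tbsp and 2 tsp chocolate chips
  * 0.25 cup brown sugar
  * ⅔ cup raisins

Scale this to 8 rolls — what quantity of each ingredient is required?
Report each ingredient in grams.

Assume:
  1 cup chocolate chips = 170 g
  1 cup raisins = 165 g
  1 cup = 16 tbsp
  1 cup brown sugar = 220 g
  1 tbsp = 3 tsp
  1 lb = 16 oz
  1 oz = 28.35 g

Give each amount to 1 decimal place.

Scaling factor: 8/18 = 4/9.
chocolate chips: (2 tbsp + 2 tsp = 8/3 tbsp) × 4/9 ÷ 16 tbsp/cup × 170 g/cup ≈ 12.6 g
brown sugar: 0.25 cup × 4/9 × 220 g/cup ≈ 24.4 g
raisins: 2/3 cup × 4/9 × 165 g/cup ≈ 48.9 g

chocolate chips: 12.6 g; brown sugar: 24.4 g; raisins: 48.9 g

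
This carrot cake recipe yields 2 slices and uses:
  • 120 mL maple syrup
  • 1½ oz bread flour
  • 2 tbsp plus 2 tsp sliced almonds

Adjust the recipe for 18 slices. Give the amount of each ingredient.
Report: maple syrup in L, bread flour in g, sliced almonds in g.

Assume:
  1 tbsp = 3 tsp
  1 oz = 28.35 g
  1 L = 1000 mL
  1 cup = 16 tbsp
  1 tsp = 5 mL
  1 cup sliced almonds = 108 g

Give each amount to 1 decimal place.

maple syrup: 1.1 L; bread flour: 382.7 g; sliced almonds: 162.0 g

Scaling factor: 18/2 = 9.
maple syrup: 120 mL × 9 ÷ 1000 mL/L ≈ 1.1 L
bread flour: 1.5 oz × 9 × 28.35 g/oz ≈ 382.7 g
sliced almonds: (2 tbsp + 2 tsp = 8/3 tbsp) × 9 ÷ 16 tbsp/cup × 108 g/cup = 162.0 g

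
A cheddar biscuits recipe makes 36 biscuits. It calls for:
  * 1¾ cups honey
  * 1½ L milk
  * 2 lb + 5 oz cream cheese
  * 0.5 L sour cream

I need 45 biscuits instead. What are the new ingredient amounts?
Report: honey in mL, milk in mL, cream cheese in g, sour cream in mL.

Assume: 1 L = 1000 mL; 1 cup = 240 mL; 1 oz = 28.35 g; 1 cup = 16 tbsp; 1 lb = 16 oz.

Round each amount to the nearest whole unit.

Scaling factor: 45/36 = 5/4 = 1.25.
honey: 1.75 cup × 5/4 × 240 mL/cup = 525 mL
milk: 1.5 L × 5/4 × 1000 mL/L = 1875 mL
cream cheese: (2 lb + 5 oz = 2.3125 lb) × 5/4 × 16 oz/lb × 28.35 g/oz ≈ 1311 g
sour cream: 0.5 L × 5/4 × 1000 mL/L = 625 mL

honey: 525 mL; milk: 1875 mL; cream cheese: 1311 g; sour cream: 625 mL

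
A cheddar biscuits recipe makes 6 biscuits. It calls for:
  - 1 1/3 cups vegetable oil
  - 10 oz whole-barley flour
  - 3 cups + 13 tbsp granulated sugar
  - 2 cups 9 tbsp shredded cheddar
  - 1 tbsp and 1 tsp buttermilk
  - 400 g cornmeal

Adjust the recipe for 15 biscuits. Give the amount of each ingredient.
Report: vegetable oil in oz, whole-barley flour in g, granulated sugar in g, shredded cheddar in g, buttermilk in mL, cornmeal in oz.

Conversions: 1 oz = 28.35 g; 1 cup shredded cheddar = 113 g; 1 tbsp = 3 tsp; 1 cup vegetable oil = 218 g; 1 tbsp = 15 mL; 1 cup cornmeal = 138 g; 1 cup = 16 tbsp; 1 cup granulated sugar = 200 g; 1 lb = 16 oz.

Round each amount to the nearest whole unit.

Scaling factor: 15/6 = 5/2 = 2.5.
vegetable oil: 4/3 cup × 5/2 × 218 g/cup ÷ 28.35 g/oz ≈ 26 oz
whole-barley flour: 10 oz × 5/2 × 28.35 g/oz ≈ 709 g
granulated sugar: (3 cup + 13 tbsp = 3.8125 cup) × 5/2 × 200 g/cup ≈ 1906 g
shredded cheddar: (2 cup + 9 tbsp = 2.5625 cup) × 5/2 × 113 g/cup ≈ 724 g
buttermilk: (1 tbsp + 1 tsp = 4/3 tbsp) × 5/2 × 15 mL/tbsp = 50 mL
cornmeal: 400 g × 5/2 ÷ 28.35 g/oz ≈ 35 oz

vegetable oil: 26 oz; whole-barley flour: 709 g; granulated sugar: 1906 g; shredded cheddar: 724 g; buttermilk: 50 mL; cornmeal: 35 oz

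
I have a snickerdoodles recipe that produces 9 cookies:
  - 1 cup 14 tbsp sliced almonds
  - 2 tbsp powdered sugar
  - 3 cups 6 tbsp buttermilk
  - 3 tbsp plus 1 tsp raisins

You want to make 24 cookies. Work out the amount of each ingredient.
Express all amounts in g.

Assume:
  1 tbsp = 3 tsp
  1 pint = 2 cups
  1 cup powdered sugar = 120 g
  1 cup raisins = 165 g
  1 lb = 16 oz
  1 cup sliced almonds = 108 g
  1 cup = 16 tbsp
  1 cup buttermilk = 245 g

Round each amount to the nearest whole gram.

sliced almonds: 540 g; powdered sugar: 40 g; buttermilk: 2205 g; raisins: 92 g

Scaling factor: 24/9 = 8/3.
sliced almonds: (1 cup + 14 tbsp = 1.875 cup) × 8/3 × 108 g/cup = 540 g
powdered sugar: 2 tbsp × 8/3 ÷ 16 tbsp/cup × 120 g/cup = 40 g
buttermilk: (3 cup + 6 tbsp = 3.375 cup) × 8/3 × 245 g/cup = 2205 g
raisins: (3 tbsp + 1 tsp = 10/3 tbsp) × 8/3 ÷ 16 tbsp/cup × 165 g/cup ≈ 92 g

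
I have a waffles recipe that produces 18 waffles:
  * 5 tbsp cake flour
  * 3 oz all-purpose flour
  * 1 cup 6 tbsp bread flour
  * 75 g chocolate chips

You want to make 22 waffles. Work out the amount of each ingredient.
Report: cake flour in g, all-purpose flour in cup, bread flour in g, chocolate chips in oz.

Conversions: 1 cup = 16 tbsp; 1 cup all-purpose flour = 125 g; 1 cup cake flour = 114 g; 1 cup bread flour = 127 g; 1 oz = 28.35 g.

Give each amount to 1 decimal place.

cake flour: 43.5 g; all-purpose flour: 0.8 cup; bread flour: 213.4 g; chocolate chips: 3.2 oz

Scaling factor: 22/18 = 11/9.
cake flour: 5 tbsp × 11/9 ÷ 16 tbsp/cup × 114 g/cup ≈ 43.5 g
all-purpose flour: 3 oz × 11/9 × 28.35 g/oz ÷ 125 g/cup ≈ 0.8 cup
bread flour: (1 cup + 6 tbsp = 1.375 cup) × 11/9 × 127 g/cup ≈ 213.4 g
chocolate chips: 75 g × 11/9 ÷ 28.35 g/oz ≈ 3.2 oz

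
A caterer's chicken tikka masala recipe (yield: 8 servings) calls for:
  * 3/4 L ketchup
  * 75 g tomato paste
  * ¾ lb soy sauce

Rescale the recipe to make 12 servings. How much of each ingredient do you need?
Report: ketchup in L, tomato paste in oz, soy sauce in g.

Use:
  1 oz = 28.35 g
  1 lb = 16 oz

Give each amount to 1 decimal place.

Scaling factor: 12/8 = 3/2 = 1.5.
ketchup: 0.75 L × 3/2 ≈ 1.1 L
tomato paste: 75 g × 3/2 ÷ 28.35 g/oz ≈ 4.0 oz
soy sauce: 0.75 lb × 3/2 × 16 oz/lb × 28.35 g/oz = 510.3 g

ketchup: 1.1 L; tomato paste: 4.0 oz; soy sauce: 510.3 g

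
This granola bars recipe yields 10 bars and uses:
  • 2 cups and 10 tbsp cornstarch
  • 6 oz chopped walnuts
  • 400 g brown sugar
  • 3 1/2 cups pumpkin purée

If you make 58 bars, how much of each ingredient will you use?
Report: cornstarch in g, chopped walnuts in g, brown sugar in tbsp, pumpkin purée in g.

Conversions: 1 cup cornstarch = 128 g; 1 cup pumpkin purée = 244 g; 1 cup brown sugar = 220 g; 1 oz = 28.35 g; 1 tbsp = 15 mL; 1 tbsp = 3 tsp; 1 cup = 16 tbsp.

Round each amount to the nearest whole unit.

cornstarch: 1949 g; chopped walnuts: 987 g; brown sugar: 169 tbsp; pumpkin purée: 4953 g

Scaling factor: 58/10 = 29/5 = 5.8.
cornstarch: (2 cup + 10 tbsp = 2.625 cup) × 29/5 × 128 g/cup ≈ 1949 g
chopped walnuts: 6 oz × 29/5 × 28.35 g/oz ≈ 987 g
brown sugar: 400 g × 29/5 ÷ 220 g/cup × 16 tbsp/cup ≈ 169 tbsp
pumpkin purée: 3.5 cup × 29/5 × 244 g/cup ≈ 4953 g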